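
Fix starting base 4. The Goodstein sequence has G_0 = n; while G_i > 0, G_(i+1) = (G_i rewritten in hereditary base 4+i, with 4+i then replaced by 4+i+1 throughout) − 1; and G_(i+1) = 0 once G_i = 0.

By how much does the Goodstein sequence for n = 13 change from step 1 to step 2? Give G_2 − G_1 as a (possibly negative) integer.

2

step 0: 13 = 3·4 + 1; sub 5 for 4: 3·5 + 1; = 16; G_1 = 16−1 = 15
step 1: 15 = 3·5; sub 6 for 5: 3·6; = 18; G_2 = 18−1 = 17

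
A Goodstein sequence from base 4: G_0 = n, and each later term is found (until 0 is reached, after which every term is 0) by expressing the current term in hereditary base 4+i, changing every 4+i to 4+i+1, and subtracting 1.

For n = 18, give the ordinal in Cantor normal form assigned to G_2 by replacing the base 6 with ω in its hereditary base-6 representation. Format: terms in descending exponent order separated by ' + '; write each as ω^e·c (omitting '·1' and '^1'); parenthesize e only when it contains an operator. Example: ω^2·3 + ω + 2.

18 —HB4→ 4^2 + 2 —bump→ 5^2 + 2 = 27 —(−1)→ 26
26 —HB5→ 5^2 + 1 —bump→ 6^2 + 1 = 37 —(−1)→ 36
36 —HB6→ 6^2 —bump→ 7^2 = 49 —(−1)→ 48

ω^2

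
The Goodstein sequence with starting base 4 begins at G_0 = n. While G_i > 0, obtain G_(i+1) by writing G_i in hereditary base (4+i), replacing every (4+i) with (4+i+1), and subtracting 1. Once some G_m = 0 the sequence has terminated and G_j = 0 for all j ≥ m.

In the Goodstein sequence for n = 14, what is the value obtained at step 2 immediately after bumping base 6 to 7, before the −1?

[0] 14 ≡ 3·4 + 2 (base 4). Lift 5: 17. −1: 16.
[1] 16 ≡ 3·5 + 1 (base 5). Lift 6: 19. −1: 18.

21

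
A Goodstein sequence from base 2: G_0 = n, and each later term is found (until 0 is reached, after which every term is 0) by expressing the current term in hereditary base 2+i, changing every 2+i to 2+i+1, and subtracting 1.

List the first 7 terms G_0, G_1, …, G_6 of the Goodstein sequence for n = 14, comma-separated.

14, 110, 1281, 18750, 326591, 5862840, 134404971

G_0=14  [base 2] 2^(2 + 1) + 2^2 + 2  →[2↦3]→  3^(3 + 1) + 3^3 + 3 = 111  −1 ⇒ G_1=110
G_1=110  [base 3] 3^(3 + 1) + 3^3 + 2  →[3↦4]→  4^(4 + 1) + 4^4 + 2 = 1282  −1 ⇒ G_2=1281
G_2=1281  [base 4] 4^(4 + 1) + 4^4 + 1  →[4↦5]→  5^(5 + 1) + 5^5 + 1 = 18751  −1 ⇒ G_3=18750
G_3=18750  [base 5] 5^(5 + 1) + 5^5  →[5↦6]→  6^(6 + 1) + 6^6 = 326592  −1 ⇒ G_4=326591
G_4=326591  [base 6] 6^(6 + 1) + 5·6^5 + 5·6^4 + 5·6^3 + 5·6^2 + 5·6 + 5  →[6↦7]→  7^(7 + 1) + 5·7^5 + 5·7^4 + 5·7^3 + 5·7^2 + 5·7 + 5 = 5862841  −1 ⇒ G_5=5862840
G_5=5862840  [base 7] 7^(7 + 1) + 5·7^5 + 5·7^4 + 5·7^3 + 5·7^2 + 5·7 + 4  →[7↦8]→  8^(8 + 1) + 5·8^5 + 5·8^4 + 5·8^3 + 5·8^2 + 5·8 + 4 = 134404972  −1 ⇒ G_6=134404971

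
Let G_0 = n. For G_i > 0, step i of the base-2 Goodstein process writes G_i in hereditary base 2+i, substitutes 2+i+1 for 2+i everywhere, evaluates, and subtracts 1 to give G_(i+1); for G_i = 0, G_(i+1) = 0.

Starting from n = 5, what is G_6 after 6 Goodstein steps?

1751

(0) 5|_2 = 2^2 + 1 ↦ 3^3 + 1|_3 = 28 ⇒ 27
(1) 27|_3 = 3^3 ↦ 4^4|_4 = 256 ⇒ 255
(2) 255|_4 = 3·4^3 + 3·4^2 + 3·4 + 3 ↦ 3·5^3 + 3·5^2 + 3·5 + 3|_5 = 468 ⇒ 467
(3) 467|_5 = 3·5^3 + 3·5^2 + 3·5 + 2 ↦ 3·6^3 + 3·6^2 + 3·6 + 2|_6 = 776 ⇒ 775
(4) 775|_6 = 3·6^3 + 3·6^2 + 3·6 + 1 ↦ 3·7^3 + 3·7^2 + 3·7 + 1|_7 = 1198 ⇒ 1197
(5) 1197|_7 = 3·7^3 + 3·7^2 + 3·7 ↦ 3·8^3 + 3·8^2 + 3·8|_8 = 1752 ⇒ 1751
(6) 1751|_8 = 3·8^3 + 3·8^2 + 2·8 + 7 ↦ 3·9^3 + 3·9^2 + 2·9 + 7|_9 = 2455 ⇒ 2454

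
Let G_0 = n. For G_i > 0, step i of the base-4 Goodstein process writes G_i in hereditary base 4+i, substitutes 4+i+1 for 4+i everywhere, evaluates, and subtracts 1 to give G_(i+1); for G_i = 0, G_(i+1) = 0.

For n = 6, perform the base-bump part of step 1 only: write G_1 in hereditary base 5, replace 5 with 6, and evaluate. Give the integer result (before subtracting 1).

7

[0] 6 ≡ 4 + 2 (base 4). Lift 5: 7. −1: 6.
[1] 6 ≡ 5 + 1 (base 5). Lift 6: 7. −1: 6.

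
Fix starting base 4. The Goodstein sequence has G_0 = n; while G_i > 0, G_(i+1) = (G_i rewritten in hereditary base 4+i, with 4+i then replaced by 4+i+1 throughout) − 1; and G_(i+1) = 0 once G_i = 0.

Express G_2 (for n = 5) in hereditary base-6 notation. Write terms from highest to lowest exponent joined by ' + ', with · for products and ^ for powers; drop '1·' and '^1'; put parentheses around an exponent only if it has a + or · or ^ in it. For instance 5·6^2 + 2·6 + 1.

5

5 —HB4→ 4 + 1 —bump→ 5 + 1 = 6 —(−1)→ 5
5 —HB5→ 5 —bump→ 6 = 6 —(−1)→ 5
5 —HB6→ 5 —bump→ 5 = 5 —(−1)→ 4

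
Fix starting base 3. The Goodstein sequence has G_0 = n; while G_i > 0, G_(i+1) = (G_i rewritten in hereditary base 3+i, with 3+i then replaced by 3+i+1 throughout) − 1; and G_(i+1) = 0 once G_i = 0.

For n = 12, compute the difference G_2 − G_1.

8

G_0 = 12. HB_3(12) = 3^2 + 3. Bump = 20. G_1 = 19.
G_1 = 19. HB_4(19) = 4^2 + 3. Bump = 28. G_2 = 27.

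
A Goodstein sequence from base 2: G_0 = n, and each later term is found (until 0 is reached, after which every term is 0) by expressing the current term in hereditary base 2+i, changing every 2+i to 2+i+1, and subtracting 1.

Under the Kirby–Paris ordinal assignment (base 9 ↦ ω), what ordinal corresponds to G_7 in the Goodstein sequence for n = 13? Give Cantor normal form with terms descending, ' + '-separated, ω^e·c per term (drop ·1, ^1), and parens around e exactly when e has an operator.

ω^(ω + 1) + ω^3·3 + ω^2·3 + ω·2 + 6

[0] 13 ≡ 2^(2 + 1) + 2^2 + 1 (base 2). Lift 3: 109. −1: 108.
[1] 108 ≡ 3^(3 + 1) + 3^3 (base 3). Lift 4: 1280. −1: 1279.
[2] 1279 ≡ 4^(4 + 1) + 3·4^3 + 3·4^2 + 3·4 + 3 (base 4). Lift 5: 16093. −1: 16092.
[3] 16092 ≡ 5^(5 + 1) + 3·5^3 + 3·5^2 + 3·5 + 2 (base 5). Lift 6: 280712. −1: 280711.
[4] 280711 ≡ 6^(6 + 1) + 3·6^3 + 3·6^2 + 3·6 + 1 (base 6). Lift 7: 5765999. −1: 5765998.
[5] 5765998 ≡ 7^(7 + 1) + 3·7^3 + 3·7^2 + 3·7 (base 7). Lift 8: 134219480. −1: 134219479.
[6] 134219479 ≡ 8^(8 + 1) + 3·8^3 + 3·8^2 + 2·8 + 7 (base 8). Lift 9: 3486786856. −1: 3486786855.
[7] 3486786855 ≡ 9^(9 + 1) + 3·9^3 + 3·9^2 + 2·9 + 6 (base 9). Lift 10: 100000003326. −1: 100000003325.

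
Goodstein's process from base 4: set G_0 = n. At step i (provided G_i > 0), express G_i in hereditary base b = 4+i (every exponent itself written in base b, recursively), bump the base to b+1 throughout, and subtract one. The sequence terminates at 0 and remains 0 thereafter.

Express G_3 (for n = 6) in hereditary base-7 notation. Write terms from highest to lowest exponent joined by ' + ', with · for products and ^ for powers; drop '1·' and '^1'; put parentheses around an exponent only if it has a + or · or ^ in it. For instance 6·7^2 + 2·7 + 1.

G_0=6  [base 4] 4 + 2  →[4↦5]→  5 + 2 = 7  −1 ⇒ G_1=6
G_1=6  [base 5] 5 + 1  →[5↦6]→  6 + 1 = 7  −1 ⇒ G_2=6
G_2=6  [base 6] 6  →[6↦7]→  7 = 7  −1 ⇒ G_3=6
G_3=6  [base 7] 6  →[7↦8]→  6 = 6  −1 ⇒ G_4=5

6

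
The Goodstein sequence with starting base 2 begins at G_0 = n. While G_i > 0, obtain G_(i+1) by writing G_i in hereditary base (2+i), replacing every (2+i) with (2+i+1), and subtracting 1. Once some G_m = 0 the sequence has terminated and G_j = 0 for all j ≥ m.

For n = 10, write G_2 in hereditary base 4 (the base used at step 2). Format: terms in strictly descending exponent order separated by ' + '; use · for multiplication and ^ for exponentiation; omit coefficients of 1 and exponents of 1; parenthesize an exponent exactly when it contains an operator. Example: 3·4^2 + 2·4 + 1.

[0] 10 ≡ 2^(2 + 1) + 2 (base 2). Lift 3: 84. −1: 83.
[1] 83 ≡ 3^(3 + 1) + 2 (base 3). Lift 4: 1026. −1: 1025.
[2] 1025 ≡ 4^(4 + 1) + 1 (base 4). Lift 5: 15626. −1: 15625.

4^(4 + 1) + 1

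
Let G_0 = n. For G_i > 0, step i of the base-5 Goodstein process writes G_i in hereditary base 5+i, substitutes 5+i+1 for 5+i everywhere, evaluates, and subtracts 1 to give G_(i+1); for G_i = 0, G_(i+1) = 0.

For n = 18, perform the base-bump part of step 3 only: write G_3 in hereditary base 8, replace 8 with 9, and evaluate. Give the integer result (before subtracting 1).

27

base 5: 18 = 3·5 + 3; at 6: 3·6 + 3 = 21; next = 20
base 6: 20 = 3·6 + 2; at 7: 3·7 + 2 = 23; next = 22
base 7: 22 = 3·7 + 1; at 8: 3·8 + 1 = 25; next = 24
base 8: 24 = 3·8; at 9: 3·9 = 27; next = 26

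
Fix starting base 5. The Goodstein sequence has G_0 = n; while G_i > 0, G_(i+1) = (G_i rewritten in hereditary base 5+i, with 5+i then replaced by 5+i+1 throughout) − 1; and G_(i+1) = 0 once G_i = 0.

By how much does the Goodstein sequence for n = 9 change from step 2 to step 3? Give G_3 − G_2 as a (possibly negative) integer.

G_0 = 9. HB_5(9) = 5 + 4. Bump = 10. G_1 = 9.
G_1 = 9. HB_6(9) = 6 + 3. Bump = 10. G_2 = 9.
G_2 = 9. HB_7(9) = 7 + 2. Bump = 10. G_3 = 9.

0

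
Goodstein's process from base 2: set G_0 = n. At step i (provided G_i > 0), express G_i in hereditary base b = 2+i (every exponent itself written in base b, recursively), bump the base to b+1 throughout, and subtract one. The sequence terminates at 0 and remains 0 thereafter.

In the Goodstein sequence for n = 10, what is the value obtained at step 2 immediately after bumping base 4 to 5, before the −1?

(0) 10|_2 = 2^(2 + 1) + 2 ↦ 3^(3 + 1) + 3|_3 = 84 ⇒ 83
(1) 83|_3 = 3^(3 + 1) + 2 ↦ 4^(4 + 1) + 2|_4 = 1026 ⇒ 1025

15626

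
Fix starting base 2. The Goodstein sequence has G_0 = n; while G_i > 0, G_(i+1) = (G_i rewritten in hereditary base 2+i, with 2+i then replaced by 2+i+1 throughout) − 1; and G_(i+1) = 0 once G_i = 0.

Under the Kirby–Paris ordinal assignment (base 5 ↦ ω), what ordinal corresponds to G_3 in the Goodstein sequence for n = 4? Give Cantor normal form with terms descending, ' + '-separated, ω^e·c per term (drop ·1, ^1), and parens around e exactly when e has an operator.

(0) 4|_2 = 2^2 ↦ 3^3|_3 = 27 ⇒ 26
(1) 26|_3 = 2·3^2 + 2·3 + 2 ↦ 2·4^2 + 2·4 + 2|_4 = 42 ⇒ 41
(2) 41|_4 = 2·4^2 + 2·4 + 1 ↦ 2·5^2 + 2·5 + 1|_5 = 61 ⇒ 60

ω^2·2 + ω·2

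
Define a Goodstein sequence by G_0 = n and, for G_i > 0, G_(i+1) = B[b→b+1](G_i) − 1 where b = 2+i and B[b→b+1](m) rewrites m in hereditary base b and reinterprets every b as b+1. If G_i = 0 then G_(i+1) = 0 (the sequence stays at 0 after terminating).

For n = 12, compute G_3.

15685

step 0: 12 = 2^(2 + 1) + 2^2; sub 3 for 2: 3^(3 + 1) + 3^3; = 108; G_1 = 108−1 = 107
step 1: 107 = 3^(3 + 1) + 2·3^2 + 2·3 + 2; sub 4 for 3: 4^(4 + 1) + 2·4^2 + 2·4 + 2; = 1066; G_2 = 1066−1 = 1065
step 2: 1065 = 4^(4 + 1) + 2·4^2 + 2·4 + 1; sub 5 for 4: 5^(5 + 1) + 2·5^2 + 2·5 + 1; = 15686; G_3 = 15686−1 = 15685
step 3: 15685 = 5^(5 + 1) + 2·5^2 + 2·5; sub 6 for 5: 6^(6 + 1) + 2·6^2 + 2·6; = 280020; G_4 = 280020−1 = 280019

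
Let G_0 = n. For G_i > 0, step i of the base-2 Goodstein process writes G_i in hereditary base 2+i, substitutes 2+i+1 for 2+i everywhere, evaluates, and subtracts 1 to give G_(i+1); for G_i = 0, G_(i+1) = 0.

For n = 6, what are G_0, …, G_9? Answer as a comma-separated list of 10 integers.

6 —HB2→ 2^2 + 2 —bump→ 3^3 + 3 = 30 —(−1)→ 29
29 —HB3→ 3^3 + 2 —bump→ 4^4 + 2 = 258 —(−1)→ 257
257 —HB4→ 4^4 + 1 —bump→ 5^5 + 1 = 3126 —(−1)→ 3125
3125 —HB5→ 5^5 —bump→ 6^6 = 46656 —(−1)→ 46655
46655 —HB6→ 5·6^5 + 5·6^4 + 5·6^3 + 5·6^2 + 5·6 + 5 —bump→ 5·7^5 + 5·7^4 + 5·7^3 + 5·7^2 + 5·7 + 5 = 98040 —(−1)→ 98039
98039 —HB7→ 5·7^5 + 5·7^4 + 5·7^3 + 5·7^2 + 5·7 + 4 —bump→ 5·8^5 + 5·8^4 + 5·8^3 + 5·8^2 + 5·8 + 4 = 187244 —(−1)→ 187243
187243 —HB8→ 5·8^5 + 5·8^4 + 5·8^3 + 5·8^2 + 5·8 + 3 —bump→ 5·9^5 + 5·9^4 + 5·9^3 + 5·9^2 + 5·9 + 3 = 332148 —(−1)→ 332147
332147 —HB9→ 5·9^5 + 5·9^4 + 5·9^3 + 5·9^2 + 5·9 + 2 —bump→ 5·10^5 + 5·10^4 + 5·10^3 + 5·10^2 + 5·10 + 2 = 555552 —(−1)→ 555551
555551 —HB10→ 5·10^5 + 5·10^4 + 5·10^3 + 5·10^2 + 5·10 + 1 —bump→ 5·11^5 + 5·11^4 + 5·11^3 + 5·11^2 + 5·11 + 1 = 885776 —(−1)→ 885775

6, 29, 257, 3125, 46655, 98039, 187243, 332147, 555551, 885775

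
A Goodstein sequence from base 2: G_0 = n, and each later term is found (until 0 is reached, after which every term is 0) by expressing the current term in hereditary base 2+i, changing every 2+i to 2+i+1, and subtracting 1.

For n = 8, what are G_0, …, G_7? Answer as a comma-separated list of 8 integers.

(0) 8|_2 = 2^(2 + 1) ↦ 3^(3 + 1)|_3 = 81 ⇒ 80
(1) 80|_3 = 2·3^3 + 2·3^2 + 2·3 + 2 ↦ 2·4^4 + 2·4^2 + 2·4 + 2|_4 = 554 ⇒ 553
(2) 553|_4 = 2·4^4 + 2·4^2 + 2·4 + 1 ↦ 2·5^5 + 2·5^2 + 2·5 + 1|_5 = 6311 ⇒ 6310
(3) 6310|_5 = 2·5^5 + 2·5^2 + 2·5 ↦ 2·6^6 + 2·6^2 + 2·6|_6 = 93396 ⇒ 93395
(4) 93395|_6 = 2·6^6 + 2·6^2 + 6 + 5 ↦ 2·7^7 + 2·7^2 + 7 + 5|_7 = 1647196 ⇒ 1647195
(5) 1647195|_7 = 2·7^7 + 2·7^2 + 7 + 4 ↦ 2·8^8 + 2·8^2 + 8 + 4|_8 = 33554572 ⇒ 33554571
(6) 33554571|_8 = 2·8^8 + 2·8^2 + 8 + 3 ↦ 2·9^9 + 2·9^2 + 9 + 3|_9 = 774841152 ⇒ 774841151

8, 80, 553, 6310, 93395, 1647195, 33554571, 774841151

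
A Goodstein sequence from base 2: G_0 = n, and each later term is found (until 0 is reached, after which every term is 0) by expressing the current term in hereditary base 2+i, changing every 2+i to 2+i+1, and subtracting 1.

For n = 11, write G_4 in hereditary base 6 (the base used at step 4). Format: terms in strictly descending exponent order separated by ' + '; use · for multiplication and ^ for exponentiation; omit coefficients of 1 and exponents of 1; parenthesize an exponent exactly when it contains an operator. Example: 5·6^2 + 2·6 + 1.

6^(6 + 1) + 1

[0] 11 ≡ 2^(2 + 1) + 2 + 1 (base 2). Lift 3: 85. −1: 84.
[1] 84 ≡ 3^(3 + 1) + 3 (base 3). Lift 4: 1028. −1: 1027.
[2] 1027 ≡ 4^(4 + 1) + 3 (base 4). Lift 5: 15628. −1: 15627.
[3] 15627 ≡ 5^(5 + 1) + 2 (base 5). Lift 6: 279938. −1: 279937.
[4] 279937 ≡ 6^(6 + 1) + 1 (base 6). Lift 7: 5764802. −1: 5764801.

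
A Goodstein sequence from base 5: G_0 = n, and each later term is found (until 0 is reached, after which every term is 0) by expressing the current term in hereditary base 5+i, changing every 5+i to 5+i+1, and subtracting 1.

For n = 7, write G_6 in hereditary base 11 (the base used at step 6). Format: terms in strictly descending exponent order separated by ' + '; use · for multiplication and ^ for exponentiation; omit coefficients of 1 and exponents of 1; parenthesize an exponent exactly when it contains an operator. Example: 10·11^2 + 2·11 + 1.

G_0 = 7. HB_5(7) = 5 + 2. Bump = 8. G_1 = 7.
G_1 = 7. HB_6(7) = 6 + 1. Bump = 8. G_2 = 7.
G_2 = 7. HB_7(7) = 7. Bump = 8. G_3 = 7.
G_3 = 7. HB_8(7) = 7. Bump = 7. G_4 = 6.
G_4 = 6. HB_9(6) = 6. Bump = 6. G_5 = 5.
G_5 = 5. HB_10(5) = 5. Bump = 5. G_6 = 4.

4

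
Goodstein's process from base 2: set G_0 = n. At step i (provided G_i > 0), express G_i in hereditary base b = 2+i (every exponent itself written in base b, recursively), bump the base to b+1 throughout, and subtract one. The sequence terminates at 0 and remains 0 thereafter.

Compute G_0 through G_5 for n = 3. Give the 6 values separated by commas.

3, 3, 3, 2, 1, 0

G_0 = 3. HB_2(3) = 2 + 1. Bump = 4. G_1 = 3.
G_1 = 3. HB_3(3) = 3. Bump = 4. G_2 = 3.
G_2 = 3. HB_4(3) = 3. Bump = 3. G_3 = 2.
G_3 = 2. HB_5(2) = 2. Bump = 2. G_4 = 1.
G_4 = 1. HB_6(1) = 1. Bump = 1. G_5 = 0.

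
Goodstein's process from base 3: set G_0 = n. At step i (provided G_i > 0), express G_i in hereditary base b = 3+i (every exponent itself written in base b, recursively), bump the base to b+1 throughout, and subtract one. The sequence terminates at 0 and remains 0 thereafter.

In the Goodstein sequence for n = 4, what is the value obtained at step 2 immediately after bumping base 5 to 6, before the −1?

4

i=0: 4 = 3 + 1 (b=3); 3→4: 4 + 1 = 5; 5−1 = 4
i=1: 4 = 4 (b=4); 4→5: 5 = 5; 5−1 = 4
i=2: 4 = 4 (b=5); 5→6: 4 = 4; 4−1 = 3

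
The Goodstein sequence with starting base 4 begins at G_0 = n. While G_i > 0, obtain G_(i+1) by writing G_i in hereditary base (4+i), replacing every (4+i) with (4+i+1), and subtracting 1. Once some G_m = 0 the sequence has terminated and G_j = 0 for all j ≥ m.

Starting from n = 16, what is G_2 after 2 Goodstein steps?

27

16 —HB4→ 4^2 —bump→ 5^2 = 25 —(−1)→ 24
24 —HB5→ 4·5 + 4 —bump→ 4·6 + 4 = 28 —(−1)→ 27
27 —HB6→ 4·6 + 3 —bump→ 4·7 + 3 = 31 —(−1)→ 30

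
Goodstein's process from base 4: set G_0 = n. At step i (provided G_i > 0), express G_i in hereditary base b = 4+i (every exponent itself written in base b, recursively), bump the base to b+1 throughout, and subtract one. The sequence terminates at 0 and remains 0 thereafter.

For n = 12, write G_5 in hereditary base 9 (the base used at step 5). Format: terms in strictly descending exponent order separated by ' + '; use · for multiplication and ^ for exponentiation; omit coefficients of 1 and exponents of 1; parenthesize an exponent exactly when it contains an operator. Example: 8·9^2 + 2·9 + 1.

2·9

12 —HB4→ 3·4 —bump→ 3·5 = 15 —(−1)→ 14
14 —HB5→ 2·5 + 4 —bump→ 2·6 + 4 = 16 —(−1)→ 15
15 —HB6→ 2·6 + 3 —bump→ 2·7 + 3 = 17 —(−1)→ 16
16 —HB7→ 2·7 + 2 —bump→ 2·8 + 2 = 18 —(−1)→ 17
17 —HB8→ 2·8 + 1 —bump→ 2·9 + 1 = 19 —(−1)→ 18
18 —HB9→ 2·9 —bump→ 2·10 = 20 —(−1)→ 19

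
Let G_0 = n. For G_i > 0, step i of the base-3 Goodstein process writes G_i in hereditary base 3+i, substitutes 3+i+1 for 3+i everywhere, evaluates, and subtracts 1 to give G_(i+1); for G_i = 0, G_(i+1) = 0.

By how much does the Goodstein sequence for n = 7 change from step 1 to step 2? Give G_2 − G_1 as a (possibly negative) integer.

[0] 7 ≡ 2·3 + 1 (base 3). Lift 4: 9. −1: 8.
[1] 8 ≡ 2·4 (base 4). Lift 5: 10. −1: 9.

1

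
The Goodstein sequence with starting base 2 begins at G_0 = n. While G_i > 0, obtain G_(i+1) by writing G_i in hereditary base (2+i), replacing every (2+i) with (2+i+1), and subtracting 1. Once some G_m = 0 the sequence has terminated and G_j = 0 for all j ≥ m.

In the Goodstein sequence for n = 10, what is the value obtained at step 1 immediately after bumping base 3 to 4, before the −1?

base 2: 10 = 2^(2 + 1) + 2; at 3: 3^(3 + 1) + 3 = 84; next = 83
base 3: 83 = 3^(3 + 1) + 2; at 4: 4^(4 + 1) + 2 = 1026; next = 1025

1026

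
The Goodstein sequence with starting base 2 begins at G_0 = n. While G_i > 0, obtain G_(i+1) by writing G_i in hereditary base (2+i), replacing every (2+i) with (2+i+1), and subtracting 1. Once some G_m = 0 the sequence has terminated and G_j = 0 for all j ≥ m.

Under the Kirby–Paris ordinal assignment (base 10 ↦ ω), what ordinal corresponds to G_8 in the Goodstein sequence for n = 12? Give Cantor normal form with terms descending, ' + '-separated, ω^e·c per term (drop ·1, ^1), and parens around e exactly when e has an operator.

ω^(ω + 1) + ω^2·2 + ω + 1

base 2: 12 = 2^(2 + 1) + 2^2; at 3: 3^(3 + 1) + 3^3 = 108; next = 107
base 3: 107 = 3^(3 + 1) + 2·3^2 + 2·3 + 2; at 4: 4^(4 + 1) + 2·4^2 + 2·4 + 2 = 1066; next = 1065
base 4: 1065 = 4^(4 + 1) + 2·4^2 + 2·4 + 1; at 5: 5^(5 + 1) + 2·5^2 + 2·5 + 1 = 15686; next = 15685
base 5: 15685 = 5^(5 + 1) + 2·5^2 + 2·5; at 6: 6^(6 + 1) + 2·6^2 + 2·6 = 280020; next = 280019
base 6: 280019 = 6^(6 + 1) + 2·6^2 + 6 + 5; at 7: 7^(7 + 1) + 2·7^2 + 7 + 5 = 5764911; next = 5764910
base 7: 5764910 = 7^(7 + 1) + 2·7^2 + 7 + 4; at 8: 8^(8 + 1) + 2·8^2 + 8 + 4 = 134217868; next = 134217867
base 8: 134217867 = 8^(8 + 1) + 2·8^2 + 8 + 3; at 9: 9^(9 + 1) + 2·9^2 + 9 + 3 = 3486784575; next = 3486784574
base 9: 3486784574 = 9^(9 + 1) + 2·9^2 + 9 + 2; at 10: 10^(10 + 1) + 2·10^2 + 10 + 2 = 100000000212; next = 100000000211
base 10: 100000000211 = 10^(10 + 1) + 2·10^2 + 10 + 1; at 11: 11^(11 + 1) + 2·11^2 + 11 + 1 = 3138428376975; next = 3138428376974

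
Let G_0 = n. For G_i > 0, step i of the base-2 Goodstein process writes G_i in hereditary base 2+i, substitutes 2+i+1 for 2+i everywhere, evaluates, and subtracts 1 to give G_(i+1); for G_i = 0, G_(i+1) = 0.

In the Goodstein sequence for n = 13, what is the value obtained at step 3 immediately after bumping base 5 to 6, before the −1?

step 0: 13 = 2^(2 + 1) + 2^2 + 1; sub 3 for 2: 3^(3 + 1) + 3^3 + 1; = 109; G_1 = 109−1 = 108
step 1: 108 = 3^(3 + 1) + 3^3; sub 4 for 3: 4^(4 + 1) + 4^4; = 1280; G_2 = 1280−1 = 1279
step 2: 1279 = 4^(4 + 1) + 3·4^3 + 3·4^2 + 3·4 + 3; sub 5 for 4: 5^(5 + 1) + 3·5^3 + 3·5^2 + 3·5 + 3; = 16093; G_3 = 16093−1 = 16092
step 3: 16092 = 5^(5 + 1) + 3·5^3 + 3·5^2 + 3·5 + 2; sub 6 for 5: 6^(6 + 1) + 3·6^3 + 3·6^2 + 3·6 + 2; = 280712; G_4 = 280712−1 = 280711

280712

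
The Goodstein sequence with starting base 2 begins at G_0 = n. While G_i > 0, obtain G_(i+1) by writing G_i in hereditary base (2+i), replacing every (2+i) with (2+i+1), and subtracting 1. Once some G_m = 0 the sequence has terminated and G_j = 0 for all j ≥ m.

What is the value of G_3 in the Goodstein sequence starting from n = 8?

G_0 = 8. HB_2(8) = 2^(2 + 1). Bump = 81. G_1 = 80.
G_1 = 80. HB_3(80) = 2·3^3 + 2·3^2 + 2·3 + 2. Bump = 554. G_2 = 553.
G_2 = 553. HB_4(553) = 2·4^4 + 2·4^2 + 2·4 + 1. Bump = 6311. G_3 = 6310.

6310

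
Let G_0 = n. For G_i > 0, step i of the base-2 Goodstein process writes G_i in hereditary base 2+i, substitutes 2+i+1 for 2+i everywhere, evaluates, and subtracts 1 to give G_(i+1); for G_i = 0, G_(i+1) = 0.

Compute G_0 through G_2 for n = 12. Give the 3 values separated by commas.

12, 107, 1065

12 —HB2→ 2^(2 + 1) + 2^2 —bump→ 3^(3 + 1) + 3^3 = 108 —(−1)→ 107
107 —HB3→ 3^(3 + 1) + 2·3^2 + 2·3 + 2 —bump→ 4^(4 + 1) + 2·4^2 + 2·4 + 2 = 1066 —(−1)→ 1065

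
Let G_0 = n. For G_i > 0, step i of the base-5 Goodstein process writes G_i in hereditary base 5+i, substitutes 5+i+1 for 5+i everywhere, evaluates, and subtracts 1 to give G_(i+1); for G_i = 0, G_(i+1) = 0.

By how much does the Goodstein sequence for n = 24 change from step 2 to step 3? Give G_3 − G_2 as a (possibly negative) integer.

3

G_0 = 24. HB_5(24) = 4·5 + 4. Bump = 28. G_1 = 27.
G_1 = 27. HB_6(27) = 4·6 + 3. Bump = 31. G_2 = 30.
G_2 = 30. HB_7(30) = 4·7 + 2. Bump = 34. G_3 = 33.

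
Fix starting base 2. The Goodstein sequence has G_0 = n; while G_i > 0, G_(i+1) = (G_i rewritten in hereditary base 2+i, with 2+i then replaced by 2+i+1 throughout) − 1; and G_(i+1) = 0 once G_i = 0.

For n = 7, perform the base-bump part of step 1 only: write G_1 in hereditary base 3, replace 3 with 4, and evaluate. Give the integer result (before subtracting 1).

(0) 7|_2 = 2^2 + 2 + 1 ↦ 3^3 + 3 + 1|_3 = 31 ⇒ 30
(1) 30|_3 = 3^3 + 3 ↦ 4^4 + 4|_4 = 260 ⇒ 259

260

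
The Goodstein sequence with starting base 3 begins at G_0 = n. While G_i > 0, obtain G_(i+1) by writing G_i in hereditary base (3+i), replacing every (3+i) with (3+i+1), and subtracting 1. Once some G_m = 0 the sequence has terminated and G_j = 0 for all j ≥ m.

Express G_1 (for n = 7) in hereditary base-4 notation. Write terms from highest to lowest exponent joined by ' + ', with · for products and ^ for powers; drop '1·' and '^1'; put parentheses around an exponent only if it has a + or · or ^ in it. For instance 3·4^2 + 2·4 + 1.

2·4

G_0 = 7. HB_3(7) = 2·3 + 1. Bump = 9. G_1 = 8.
G_1 = 8. HB_4(8) = 2·4. Bump = 10. G_2 = 9.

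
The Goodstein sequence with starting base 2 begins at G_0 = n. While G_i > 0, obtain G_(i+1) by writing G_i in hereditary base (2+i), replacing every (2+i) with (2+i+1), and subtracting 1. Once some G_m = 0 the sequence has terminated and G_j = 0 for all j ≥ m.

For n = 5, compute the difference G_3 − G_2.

212

(0) 5|_2 = 2^2 + 1 ↦ 3^3 + 1|_3 = 28 ⇒ 27
(1) 27|_3 = 3^3 ↦ 4^4|_4 = 256 ⇒ 255
(2) 255|_4 = 3·4^3 + 3·4^2 + 3·4 + 3 ↦ 3·5^3 + 3·5^2 + 3·5 + 3|_5 = 468 ⇒ 467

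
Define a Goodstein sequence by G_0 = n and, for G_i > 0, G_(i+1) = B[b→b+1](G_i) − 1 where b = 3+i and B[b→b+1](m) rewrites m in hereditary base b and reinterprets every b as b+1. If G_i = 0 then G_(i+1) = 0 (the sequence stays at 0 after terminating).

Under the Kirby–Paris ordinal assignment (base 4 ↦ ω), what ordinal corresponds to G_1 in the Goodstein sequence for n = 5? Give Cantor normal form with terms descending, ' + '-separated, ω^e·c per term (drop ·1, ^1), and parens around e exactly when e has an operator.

(0) 5|_3 = 3 + 2 ↦ 4 + 2|_4 = 6 ⇒ 5
(1) 5|_4 = 4 + 1 ↦ 5 + 1|_5 = 6 ⇒ 5

ω + 1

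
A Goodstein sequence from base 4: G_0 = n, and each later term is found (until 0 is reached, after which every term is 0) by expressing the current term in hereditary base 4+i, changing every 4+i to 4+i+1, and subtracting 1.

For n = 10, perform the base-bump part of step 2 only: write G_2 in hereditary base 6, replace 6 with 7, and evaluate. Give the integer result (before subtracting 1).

base 4: 10 = 2·4 + 2; at 5: 2·5 + 2 = 12; next = 11
base 5: 11 = 2·5 + 1; at 6: 2·6 + 1 = 13; next = 12
base 6: 12 = 2·6; at 7: 2·7 = 14; next = 13

14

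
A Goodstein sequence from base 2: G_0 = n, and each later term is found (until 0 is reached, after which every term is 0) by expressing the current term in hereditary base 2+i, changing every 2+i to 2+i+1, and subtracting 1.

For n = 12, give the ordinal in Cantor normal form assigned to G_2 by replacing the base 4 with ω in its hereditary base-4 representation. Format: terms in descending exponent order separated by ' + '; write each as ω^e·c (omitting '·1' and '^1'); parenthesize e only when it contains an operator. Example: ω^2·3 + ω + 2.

i=0: 12 = 2^(2 + 1) + 2^2 (b=2); 2→3: 3^(3 + 1) + 3^3 = 108; 108−1 = 107
i=1: 107 = 3^(3 + 1) + 2·3^2 + 2·3 + 2 (b=3); 3→4: 4^(4 + 1) + 2·4^2 + 2·4 + 2 = 1066; 1066−1 = 1065

ω^(ω + 1) + ω^2·2 + ω·2 + 1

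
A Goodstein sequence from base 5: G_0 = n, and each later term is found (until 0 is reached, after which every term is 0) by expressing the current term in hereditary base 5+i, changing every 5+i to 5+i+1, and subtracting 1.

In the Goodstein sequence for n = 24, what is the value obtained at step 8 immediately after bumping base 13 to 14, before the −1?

48

base 5: 24 = 4·5 + 4; at 6: 4·6 + 4 = 28; next = 27
base 6: 27 = 4·6 + 3; at 7: 4·7 + 3 = 31; next = 30
base 7: 30 = 4·7 + 2; at 8: 4·8 + 2 = 34; next = 33
base 8: 33 = 4·8 + 1; at 9: 4·9 + 1 = 37; next = 36
base 9: 36 = 4·9; at 10: 4·10 = 40; next = 39
base 10: 39 = 3·10 + 9; at 11: 3·11 + 9 = 42; next = 41
base 11: 41 = 3·11 + 8; at 12: 3·12 + 8 = 44; next = 43
base 12: 43 = 3·12 + 7; at 13: 3·13 + 7 = 46; next = 45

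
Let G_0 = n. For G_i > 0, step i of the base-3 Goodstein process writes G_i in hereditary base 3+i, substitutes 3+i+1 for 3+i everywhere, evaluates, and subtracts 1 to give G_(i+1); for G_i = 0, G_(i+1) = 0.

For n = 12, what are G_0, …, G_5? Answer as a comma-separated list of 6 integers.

12, 19, 27, 37, 49, 63

12 —HB3→ 3^2 + 3 —bump→ 4^2 + 4 = 20 —(−1)→ 19
19 —HB4→ 4^2 + 3 —bump→ 5^2 + 3 = 28 —(−1)→ 27
27 —HB5→ 5^2 + 2 —bump→ 6^2 + 2 = 38 —(−1)→ 37
37 —HB6→ 6^2 + 1 —bump→ 7^2 + 1 = 50 —(−1)→ 49
49 —HB7→ 7^2 —bump→ 8^2 = 64 —(−1)→ 63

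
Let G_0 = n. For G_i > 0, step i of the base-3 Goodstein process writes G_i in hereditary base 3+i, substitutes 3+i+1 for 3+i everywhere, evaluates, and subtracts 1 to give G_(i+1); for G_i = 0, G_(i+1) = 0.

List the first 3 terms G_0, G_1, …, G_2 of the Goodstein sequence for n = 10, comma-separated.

G_0=10  [base 3] 3^2 + 1  →[3↦4]→  4^2 + 1 = 17  −1 ⇒ G_1=16
G_1=16  [base 4] 4^2  →[4↦5]→  5^2 = 25  −1 ⇒ G_2=24

10, 16, 24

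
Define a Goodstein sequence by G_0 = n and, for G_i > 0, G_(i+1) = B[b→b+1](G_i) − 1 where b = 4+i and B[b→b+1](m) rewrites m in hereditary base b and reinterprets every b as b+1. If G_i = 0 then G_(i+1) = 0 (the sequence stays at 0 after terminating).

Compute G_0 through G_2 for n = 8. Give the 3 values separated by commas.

G_0=8  [base 4] 2·4  →[4↦5]→  2·5 = 10  −1 ⇒ G_1=9
G_1=9  [base 5] 5 + 4  →[5↦6]→  6 + 4 = 10  −1 ⇒ G_2=9

8, 9, 9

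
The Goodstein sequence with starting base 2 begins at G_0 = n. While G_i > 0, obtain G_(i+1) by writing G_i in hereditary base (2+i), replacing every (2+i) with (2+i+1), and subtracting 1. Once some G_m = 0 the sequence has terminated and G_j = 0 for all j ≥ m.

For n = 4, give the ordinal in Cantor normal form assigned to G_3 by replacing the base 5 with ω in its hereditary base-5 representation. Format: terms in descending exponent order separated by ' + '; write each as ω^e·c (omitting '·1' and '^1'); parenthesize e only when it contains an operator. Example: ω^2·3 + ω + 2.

ω^2·2 + ω·2

G_0 = 4. HB_2(4) = 2^2. Bump = 27. G_1 = 26.
G_1 = 26. HB_3(26) = 2·3^2 + 2·3 + 2. Bump = 42. G_2 = 41.
G_2 = 41. HB_4(41) = 2·4^2 + 2·4 + 1. Bump = 61. G_3 = 60.
G_3 = 60. HB_5(60) = 2·5^2 + 2·5. Bump = 84. G_4 = 83.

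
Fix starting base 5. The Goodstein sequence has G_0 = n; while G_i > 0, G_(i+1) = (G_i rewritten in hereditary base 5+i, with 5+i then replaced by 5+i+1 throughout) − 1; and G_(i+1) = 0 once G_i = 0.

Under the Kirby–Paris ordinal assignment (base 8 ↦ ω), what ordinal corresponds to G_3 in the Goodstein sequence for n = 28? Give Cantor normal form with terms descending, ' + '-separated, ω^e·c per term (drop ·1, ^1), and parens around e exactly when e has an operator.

i=0: 28 = 5^2 + 3 (b=5); 5→6: 6^2 + 3 = 39; 39−1 = 38
i=1: 38 = 6^2 + 2 (b=6); 6→7: 7^2 + 2 = 51; 51−1 = 50
i=2: 50 = 7^2 + 1 (b=7); 7→8: 8^2 + 1 = 65; 65−1 = 64
i=3: 64 = 8^2 (b=8); 8→9: 9^2 = 81; 81−1 = 80

ω^2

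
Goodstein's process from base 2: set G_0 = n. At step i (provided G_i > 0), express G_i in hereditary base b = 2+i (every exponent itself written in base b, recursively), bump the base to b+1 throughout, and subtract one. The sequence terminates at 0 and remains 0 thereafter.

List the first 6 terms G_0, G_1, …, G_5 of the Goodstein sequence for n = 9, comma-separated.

9, 81, 1023, 9842, 140743, 2471826

step 0: 9 = 2^(2 + 1) + 1; sub 3 for 2: 3^(3 + 1) + 1; = 82; G_1 = 82−1 = 81
step 1: 81 = 3^(3 + 1); sub 4 for 3: 4^(4 + 1); = 1024; G_2 = 1024−1 = 1023
step 2: 1023 = 3·4^4 + 3·4^3 + 3·4^2 + 3·4 + 3; sub 5 for 4: 3·5^5 + 3·5^3 + 3·5^2 + 3·5 + 3; = 9843; G_3 = 9843−1 = 9842
step 3: 9842 = 3·5^5 + 3·5^3 + 3·5^2 + 3·5 + 2; sub 6 for 5: 3·6^6 + 3·6^3 + 3·6^2 + 3·6 + 2; = 140744; G_4 = 140744−1 = 140743
step 4: 140743 = 3·6^6 + 3·6^3 + 3·6^2 + 3·6 + 1; sub 7 for 6: 3·7^7 + 3·7^3 + 3·7^2 + 3·7 + 1; = 2471827; G_5 = 2471827−1 = 2471826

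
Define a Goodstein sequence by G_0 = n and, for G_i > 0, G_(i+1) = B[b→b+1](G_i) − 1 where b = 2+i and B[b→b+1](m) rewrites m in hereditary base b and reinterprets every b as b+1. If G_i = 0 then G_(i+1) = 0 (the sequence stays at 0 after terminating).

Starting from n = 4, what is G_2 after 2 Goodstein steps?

i=0: 4 = 2^2 (b=2); 2→3: 3^3 = 27; 27−1 = 26
i=1: 26 = 2·3^2 + 2·3 + 2 (b=3); 3→4: 2·4^2 + 2·4 + 2 = 42; 42−1 = 41

41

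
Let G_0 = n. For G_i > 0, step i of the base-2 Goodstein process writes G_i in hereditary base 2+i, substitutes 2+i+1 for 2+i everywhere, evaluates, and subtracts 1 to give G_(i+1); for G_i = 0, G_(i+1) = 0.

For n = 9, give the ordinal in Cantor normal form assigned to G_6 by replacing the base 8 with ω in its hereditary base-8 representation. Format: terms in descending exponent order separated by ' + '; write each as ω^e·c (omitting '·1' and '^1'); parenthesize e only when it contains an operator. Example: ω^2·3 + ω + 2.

i=0: 9 = 2^(2 + 1) + 1 (b=2); 2→3: 3^(3 + 1) + 1 = 82; 82−1 = 81
i=1: 81 = 3^(3 + 1) (b=3); 3→4: 4^(4 + 1) = 1024; 1024−1 = 1023
i=2: 1023 = 3·4^4 + 3·4^3 + 3·4^2 + 3·4 + 3 (b=4); 4→5: 3·5^5 + 3·5^3 + 3·5^2 + 3·5 + 3 = 9843; 9843−1 = 9842
i=3: 9842 = 3·5^5 + 3·5^3 + 3·5^2 + 3·5 + 2 (b=5); 5→6: 3·6^6 + 3·6^3 + 3·6^2 + 3·6 + 2 = 140744; 140744−1 = 140743
i=4: 140743 = 3·6^6 + 3·6^3 + 3·6^2 + 3·6 + 1 (b=6); 6→7: 3·7^7 + 3·7^3 + 3·7^2 + 3·7 + 1 = 2471827; 2471827−1 = 2471826
i=5: 2471826 = 3·7^7 + 3·7^3 + 3·7^2 + 3·7 (b=7); 7→8: 3·8^8 + 3·8^3 + 3·8^2 + 3·8 = 50333400; 50333400−1 = 50333399
i=6: 50333399 = 3·8^8 + 3·8^3 + 3·8^2 + 2·8 + 7 (b=8); 8→9: 3·9^9 + 3·9^3 + 3·9^2 + 2·9 + 7 = 1162263922; 1162263922−1 = 1162263921

ω^ω·3 + ω^3·3 + ω^2·3 + ω·2 + 7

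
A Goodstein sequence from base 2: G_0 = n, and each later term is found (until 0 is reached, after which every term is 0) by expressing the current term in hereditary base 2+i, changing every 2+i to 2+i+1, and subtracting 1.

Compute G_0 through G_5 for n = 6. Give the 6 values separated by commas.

i=0: 6 = 2^2 + 2 (b=2); 2→3: 3^3 + 3 = 30; 30−1 = 29
i=1: 29 = 3^3 + 2 (b=3); 3→4: 4^4 + 2 = 258; 258−1 = 257
i=2: 257 = 4^4 + 1 (b=4); 4→5: 5^5 + 1 = 3126; 3126−1 = 3125
i=3: 3125 = 5^5 (b=5); 5→6: 6^6 = 46656; 46656−1 = 46655
i=4: 46655 = 5·6^5 + 5·6^4 + 5·6^3 + 5·6^2 + 5·6 + 5 (b=6); 6→7: 5·7^5 + 5·7^4 + 5·7^3 + 5·7^2 + 5·7 + 5 = 98040; 98040−1 = 98039

6, 29, 257, 3125, 46655, 98039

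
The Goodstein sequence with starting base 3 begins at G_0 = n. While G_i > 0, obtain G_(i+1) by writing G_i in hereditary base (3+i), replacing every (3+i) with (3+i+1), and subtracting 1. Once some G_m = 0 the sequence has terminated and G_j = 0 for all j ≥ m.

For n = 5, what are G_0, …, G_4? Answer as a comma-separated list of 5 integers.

5, 5, 5, 5, 4

(0) 5|_3 = 3 + 2 ↦ 4 + 2|_4 = 6 ⇒ 5
(1) 5|_4 = 4 + 1 ↦ 5 + 1|_5 = 6 ⇒ 5
(2) 5|_5 = 5 ↦ 6|_6 = 6 ⇒ 5
(3) 5|_6 = 5 ↦ 5|_7 = 5 ⇒ 4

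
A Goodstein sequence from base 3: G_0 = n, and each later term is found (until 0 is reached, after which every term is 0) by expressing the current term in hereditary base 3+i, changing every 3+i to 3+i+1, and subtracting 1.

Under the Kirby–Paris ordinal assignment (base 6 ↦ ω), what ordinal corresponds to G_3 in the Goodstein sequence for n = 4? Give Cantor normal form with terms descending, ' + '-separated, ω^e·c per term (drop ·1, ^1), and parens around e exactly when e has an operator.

step 0: 4 = 3 + 1; sub 4 for 3: 4 + 1; = 5; G_1 = 5−1 = 4
step 1: 4 = 4; sub 5 for 4: 5; = 5; G_2 = 5−1 = 4
step 2: 4 = 4; sub 6 for 5: 4; = 4; G_3 = 4−1 = 3
step 3: 3 = 3; sub 7 for 6: 3; = 3; G_4 = 3−1 = 2

3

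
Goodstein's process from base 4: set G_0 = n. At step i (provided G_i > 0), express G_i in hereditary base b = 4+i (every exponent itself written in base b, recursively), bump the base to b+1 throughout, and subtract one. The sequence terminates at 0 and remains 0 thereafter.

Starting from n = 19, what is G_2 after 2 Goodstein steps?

19 —HB4→ 4^2 + 3 —bump→ 5^2 + 3 = 28 —(−1)→ 27
27 —HB5→ 5^2 + 2 —bump→ 6^2 + 2 = 38 —(−1)→ 37
37 —HB6→ 6^2 + 1 —bump→ 7^2 + 1 = 50 —(−1)→ 49

37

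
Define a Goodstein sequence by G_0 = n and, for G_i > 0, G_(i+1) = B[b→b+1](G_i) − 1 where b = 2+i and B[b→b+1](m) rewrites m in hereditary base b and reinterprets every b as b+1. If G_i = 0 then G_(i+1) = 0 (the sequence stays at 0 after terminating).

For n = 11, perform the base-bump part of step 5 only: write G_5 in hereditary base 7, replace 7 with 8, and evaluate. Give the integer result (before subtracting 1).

134217728

[0] 11 ≡ 2^(2 + 1) + 2 + 1 (base 2). Lift 3: 85. −1: 84.
[1] 84 ≡ 3^(3 + 1) + 3 (base 3). Lift 4: 1028. −1: 1027.
[2] 1027 ≡ 4^(4 + 1) + 3 (base 4). Lift 5: 15628. −1: 15627.
[3] 15627 ≡ 5^(5 + 1) + 2 (base 5). Lift 6: 279938. −1: 279937.
[4] 279937 ≡ 6^(6 + 1) + 1 (base 6). Lift 7: 5764802. −1: 5764801.
[5] 5764801 ≡ 7^(7 + 1) (base 7). Lift 8: 134217728. −1: 134217727.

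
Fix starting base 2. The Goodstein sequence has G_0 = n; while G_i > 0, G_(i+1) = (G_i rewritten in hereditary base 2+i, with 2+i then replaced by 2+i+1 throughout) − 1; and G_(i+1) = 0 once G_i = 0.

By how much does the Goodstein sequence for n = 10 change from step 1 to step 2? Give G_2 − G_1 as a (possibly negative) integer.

942

10 —HB2→ 2^(2 + 1) + 2 —bump→ 3^(3 + 1) + 3 = 84 —(−1)→ 83
83 —HB3→ 3^(3 + 1) + 2 —bump→ 4^(4 + 1) + 2 = 1026 —(−1)→ 1025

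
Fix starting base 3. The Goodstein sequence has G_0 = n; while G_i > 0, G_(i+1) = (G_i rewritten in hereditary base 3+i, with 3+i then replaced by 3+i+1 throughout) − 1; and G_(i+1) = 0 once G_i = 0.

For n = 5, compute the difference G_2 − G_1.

(0) 5|_3 = 3 + 2 ↦ 4 + 2|_4 = 6 ⇒ 5
(1) 5|_4 = 4 + 1 ↦ 5 + 1|_5 = 6 ⇒ 5

0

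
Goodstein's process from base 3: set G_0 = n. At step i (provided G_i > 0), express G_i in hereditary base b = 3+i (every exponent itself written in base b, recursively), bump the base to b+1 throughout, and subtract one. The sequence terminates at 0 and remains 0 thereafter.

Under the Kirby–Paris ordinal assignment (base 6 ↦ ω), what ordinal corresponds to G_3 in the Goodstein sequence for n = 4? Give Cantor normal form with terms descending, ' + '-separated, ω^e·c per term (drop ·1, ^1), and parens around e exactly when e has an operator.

base 3: 4 = 3 + 1; at 4: 4 + 1 = 5; next = 4
base 4: 4 = 4; at 5: 5 = 5; next = 4
base 5: 4 = 4; at 6: 4 = 4; next = 3
base 6: 3 = 3; at 7: 3 = 3; next = 2

3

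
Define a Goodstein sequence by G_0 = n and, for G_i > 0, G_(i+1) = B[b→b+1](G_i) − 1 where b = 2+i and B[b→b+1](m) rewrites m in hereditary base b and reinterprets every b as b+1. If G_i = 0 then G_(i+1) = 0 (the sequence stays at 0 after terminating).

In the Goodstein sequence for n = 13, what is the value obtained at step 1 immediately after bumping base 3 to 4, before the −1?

step 0: 13 = 2^(2 + 1) + 2^2 + 1; sub 3 for 2: 3^(3 + 1) + 3^3 + 1; = 109; G_1 = 109−1 = 108
step 1: 108 = 3^(3 + 1) + 3^3; sub 4 for 3: 4^(4 + 1) + 4^4; = 1280; G_2 = 1280−1 = 1279

1280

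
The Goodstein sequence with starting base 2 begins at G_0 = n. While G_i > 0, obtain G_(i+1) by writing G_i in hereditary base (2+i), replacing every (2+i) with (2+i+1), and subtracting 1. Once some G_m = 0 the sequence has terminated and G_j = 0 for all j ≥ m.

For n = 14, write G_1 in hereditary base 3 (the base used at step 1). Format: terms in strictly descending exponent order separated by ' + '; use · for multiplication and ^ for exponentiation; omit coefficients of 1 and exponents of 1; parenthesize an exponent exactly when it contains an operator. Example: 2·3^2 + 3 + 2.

i=0: 14 = 2^(2 + 1) + 2^2 + 2 (b=2); 2→3: 3^(3 + 1) + 3^3 + 3 = 111; 111−1 = 110
i=1: 110 = 3^(3 + 1) + 3^3 + 2 (b=3); 3→4: 4^(4 + 1) + 4^4 + 2 = 1282; 1282−1 = 1281

3^(3 + 1) + 3^3 + 2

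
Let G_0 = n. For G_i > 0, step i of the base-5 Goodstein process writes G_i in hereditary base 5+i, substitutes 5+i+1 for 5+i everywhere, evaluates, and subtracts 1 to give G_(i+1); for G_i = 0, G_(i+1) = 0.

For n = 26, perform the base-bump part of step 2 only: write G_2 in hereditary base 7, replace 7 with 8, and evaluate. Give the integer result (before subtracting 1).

54

[0] 26 ≡ 5^2 + 1 (base 5). Lift 6: 37. −1: 36.
[1] 36 ≡ 6^2 (base 6). Lift 7: 49. −1: 48.
[2] 48 ≡ 6·7 + 6 (base 7). Lift 8: 54. −1: 53.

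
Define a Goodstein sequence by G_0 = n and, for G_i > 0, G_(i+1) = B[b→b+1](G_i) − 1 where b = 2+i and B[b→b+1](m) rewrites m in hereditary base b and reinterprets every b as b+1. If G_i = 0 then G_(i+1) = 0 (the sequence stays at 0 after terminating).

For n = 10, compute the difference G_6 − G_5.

79857569

[0] 10 ≡ 2^(2 + 1) + 2 (base 2). Lift 3: 84. −1: 83.
[1] 83 ≡ 3^(3 + 1) + 2 (base 3). Lift 4: 1026. −1: 1025.
[2] 1025 ≡ 4^(4 + 1) + 1 (base 4). Lift 5: 15626. −1: 15625.
[3] 15625 ≡ 5^(5 + 1) (base 5). Lift 6: 279936. −1: 279935.
[4] 279935 ≡ 5·6^6 + 5·6^5 + 5·6^4 + 5·6^3 + 5·6^2 + 5·6 + 5 (base 6). Lift 7: 4215755. −1: 4215754.
[5] 4215754 ≡ 5·7^7 + 5·7^5 + 5·7^4 + 5·7^3 + 5·7^2 + 5·7 + 4 (base 7). Lift 8: 84073324. −1: 84073323.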